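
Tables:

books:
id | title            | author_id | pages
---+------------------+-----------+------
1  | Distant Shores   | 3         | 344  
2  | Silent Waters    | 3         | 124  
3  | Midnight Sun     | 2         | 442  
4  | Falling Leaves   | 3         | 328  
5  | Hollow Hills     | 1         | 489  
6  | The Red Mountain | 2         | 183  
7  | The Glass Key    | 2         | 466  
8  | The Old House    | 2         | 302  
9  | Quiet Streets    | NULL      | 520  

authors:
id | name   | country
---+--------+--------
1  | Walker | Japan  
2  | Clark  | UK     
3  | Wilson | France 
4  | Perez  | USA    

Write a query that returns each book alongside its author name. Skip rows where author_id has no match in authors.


INNER JOIN keeps only books rows whose author_id matches an id in authors. Walk through each book:
  - book 1 (Distant Shores): author_id=3 -> matches Wilson
  - book 2 (Silent Waters): author_id=3 -> matches Wilson
  - book 3 (Midnight Sun): author_id=2 -> matches Clark
  - book 4 (Falling Leaves): author_id=3 -> matches Wilson
  - book 5 (Hollow Hills): author_id=1 -> matches Walker
  - book 6 (The Red Mountain): author_id=2 -> matches Clark
  - book 7 (The Glass Key): author_id=2 -> matches Clark
  - book 8 (The Old House): author_id=2 -> matches Clark
  - book 9 (Quiet Streets): author_id=NULL, no match -> dropped
So 1 of 9 rows is dropped.

SQL:
SELECT a.title, b.name AS author
FROM books a
INNER JOIN authors b ON a.author_id = b.id

Result:
title            | author
-----------------+-------
Distant Shores   | Wilson
Silent Waters    | Wilson
Midnight Sun     | Clark 
Falling Leaves   | Wilson
Hollow Hills     | Walker
The Red Mountain | Clark 
The Glass Key    | Clark 
The Old House    | Clark 


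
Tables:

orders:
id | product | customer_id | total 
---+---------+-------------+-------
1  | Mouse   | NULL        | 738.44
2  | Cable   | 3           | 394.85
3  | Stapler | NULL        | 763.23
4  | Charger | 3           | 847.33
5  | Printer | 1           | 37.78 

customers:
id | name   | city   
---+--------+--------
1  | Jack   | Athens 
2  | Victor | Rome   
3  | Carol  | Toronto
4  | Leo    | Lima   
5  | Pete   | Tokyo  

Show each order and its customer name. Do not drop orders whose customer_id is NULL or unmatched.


LEFT JOIN keeps every row from orders (the left table); where customer_id has no match in customers, the customer columns become NULL. Walk through each order:
  - order 1 (Mouse): customer_id=NULL, no match -> kept with NULL
  - order 2 (Cable): customer_id=3 -> matches Carol
  - order 3 (Stapler): customer_id=NULL, no match -> kept with NULL
  - order 4 (Charger): customer_id=3 -> matches Carol
  - order 5 (Printer): customer_id=1 -> matches Jack
All 5 rows appear; 2 have NULL customer.

SQL:
SELECT a.product, b.name AS customer
FROM orders a
LEFT JOIN customers b ON a.customer_id = b.id

Result:
product | customer
--------+---------
Mouse   | NULL    
Cable   | Carol   
Stapler | NULL    
Charger | Carol   
Printer | Jack    


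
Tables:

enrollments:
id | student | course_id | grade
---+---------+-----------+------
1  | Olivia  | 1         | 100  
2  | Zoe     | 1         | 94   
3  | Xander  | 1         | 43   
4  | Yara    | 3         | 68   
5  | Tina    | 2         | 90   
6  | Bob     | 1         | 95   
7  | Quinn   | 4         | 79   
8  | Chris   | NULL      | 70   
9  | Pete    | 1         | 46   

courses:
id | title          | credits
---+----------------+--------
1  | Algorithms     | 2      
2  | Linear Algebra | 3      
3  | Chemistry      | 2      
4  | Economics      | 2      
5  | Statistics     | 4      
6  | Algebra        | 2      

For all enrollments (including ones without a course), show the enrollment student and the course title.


LEFT JOIN keeps every row from enrollments (the left table); where course_id has no match in courses, the course columns become NULL. Walk through each enrollment:
  - enrollment 1 (Olivia): course_id=1 -> matches Algorithms
  - enrollment 2 (Zoe): course_id=1 -> matches Algorithms
  - enrollment 3 (Xander): course_id=1 -> matches Algorithms
  - enrollment 4 (Yara): course_id=3 -> matches Chemistry
  - enrollment 5 (Tina): course_id=2 -> matches Linear Algebra
  - enrollment 6 (Bob): course_id=1 -> matches Algorithms
  - enrollment 7 (Quinn): course_id=4 -> matches Economics
  - enrollment 8 (Chris): course_id=NULL, no match -> kept with NULL
  - enrollment 9 (Pete): course_id=1 -> matches Algorithms
All 9 rows appear; 1 has NULL course.

SQL:
SELECT a.student, b.title AS course
FROM enrollments a
LEFT JOIN courses b ON a.course_id = b.id

Result:
student | course        
--------+---------------
Olivia  | Algorithms    
Zoe     | Algorithms    
Xander  | Algorithms    
Yara    | Chemistry     
Tina    | Linear Algebra
Bob     | Algorithms    
Quinn   | Economics     
Chris   | NULL          
Pete    | Algorithms    


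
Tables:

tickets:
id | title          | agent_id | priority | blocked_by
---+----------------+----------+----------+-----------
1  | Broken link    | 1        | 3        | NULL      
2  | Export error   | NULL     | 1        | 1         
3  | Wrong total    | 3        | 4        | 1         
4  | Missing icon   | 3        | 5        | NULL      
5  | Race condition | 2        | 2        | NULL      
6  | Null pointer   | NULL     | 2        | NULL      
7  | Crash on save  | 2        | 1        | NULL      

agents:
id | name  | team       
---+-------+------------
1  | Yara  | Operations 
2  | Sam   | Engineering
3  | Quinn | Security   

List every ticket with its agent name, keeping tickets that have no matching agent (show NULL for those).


LEFT JOIN keeps every row from tickets (the left table); where agent_id has no match in agents, the agent columns become NULL. Walk through each ticket:
  - ticket 1 (Broken link): agent_id=1 -> matches Yara
  - ticket 2 (Export error): agent_id=NULL, no match -> kept with NULL
  - ticket 3 (Wrong total): agent_id=3 -> matches Quinn
  - ticket 4 (Missing icon): agent_id=3 -> matches Quinn
  - ticket 5 (Race condition): agent_id=2 -> matches Sam
  - ticket 6 (Null pointer): agent_id=NULL, no match -> kept with NULL
  - ticket 7 (Crash on save): agent_id=2 -> matches Sam
All 7 rows appear; 2 have NULL agent.

SQL:
SELECT a.title, b.name AS agent
FROM tickets a
LEFT JOIN agents b ON a.agent_id = b.id

Result:
title          | agent
---------------+------
Broken link    | Yara 
Export error   | NULL 
Wrong total    | Quinn
Missing icon   | Quinn
Race condition | Sam  
Null pointer   | NULL 
Crash on save  | Sam  


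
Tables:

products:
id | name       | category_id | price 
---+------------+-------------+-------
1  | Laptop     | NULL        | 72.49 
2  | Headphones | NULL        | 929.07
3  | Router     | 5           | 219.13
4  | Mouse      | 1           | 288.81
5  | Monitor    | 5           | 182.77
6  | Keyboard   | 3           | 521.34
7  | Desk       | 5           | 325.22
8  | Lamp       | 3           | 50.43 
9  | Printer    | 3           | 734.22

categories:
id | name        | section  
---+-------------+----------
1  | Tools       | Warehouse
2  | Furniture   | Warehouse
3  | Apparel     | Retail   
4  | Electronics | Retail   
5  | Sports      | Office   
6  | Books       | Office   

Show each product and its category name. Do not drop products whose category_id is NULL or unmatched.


LEFT JOIN keeps every row from products (the left table); where category_id has no match in categories, the category columns become NULL. Walk through each product:
  - product 1 (Laptop): category_id=NULL, no match -> kept with NULL
  - product 2 (Headphones): category_id=NULL, no match -> kept with NULL
  - product 3 (Router): category_id=5 -> matches Sports
  - product 4 (Mouse): category_id=1 -> matches Tools
  - product 5 (Monitor): category_id=5 -> matches Sports
  - product 6 (Keyboard): category_id=3 -> matches Apparel
  - product 7 (Desk): category_id=5 -> matches Sports
  - product 8 (Lamp): category_id=3 -> matches Apparel
  - product 9 (Printer): category_id=3 -> matches Apparel
All 9 rows appear; 2 have NULL category.

SQL:
SELECT a.name, b.name AS category
FROM products a
LEFT JOIN categories b ON a.category_id = b.id

Result:
name       | category
-----------+---------
Laptop     | NULL    
Headphones | NULL    
Router     | Sports  
Mouse      | Tools   
Monitor    | Sports  
Keyboard   | Apparel 
Desk       | Sports  
Lamp       | Apparel 
Printer    | Apparel 


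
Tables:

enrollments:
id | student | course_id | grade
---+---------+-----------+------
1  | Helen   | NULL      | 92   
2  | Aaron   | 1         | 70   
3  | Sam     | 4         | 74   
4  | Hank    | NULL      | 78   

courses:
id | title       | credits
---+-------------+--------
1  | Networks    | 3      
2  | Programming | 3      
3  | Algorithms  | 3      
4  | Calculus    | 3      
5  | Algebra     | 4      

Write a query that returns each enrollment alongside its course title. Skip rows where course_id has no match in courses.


INNER JOIN keeps only enrollments rows whose course_id matches an id in courses. Walk through each enrollment:
  - enrollment 1 (Helen): course_id=NULL, no match -> dropped
  - enrollment 2 (Aaron): course_id=1 -> matches Networks
  - enrollment 3 (Sam): course_id=4 -> matches Calculus
  - enrollment 4 (Hank): course_id=NULL, no match -> dropped
So 2 of 4 rows are dropped.

SQL:
SELECT a.student, b.title AS course
FROM enrollments a
INNER JOIN courses b ON a.course_id = b.id

Result:
student | course  
--------+---------
Aaron   | Networks
Sam     | Calculus


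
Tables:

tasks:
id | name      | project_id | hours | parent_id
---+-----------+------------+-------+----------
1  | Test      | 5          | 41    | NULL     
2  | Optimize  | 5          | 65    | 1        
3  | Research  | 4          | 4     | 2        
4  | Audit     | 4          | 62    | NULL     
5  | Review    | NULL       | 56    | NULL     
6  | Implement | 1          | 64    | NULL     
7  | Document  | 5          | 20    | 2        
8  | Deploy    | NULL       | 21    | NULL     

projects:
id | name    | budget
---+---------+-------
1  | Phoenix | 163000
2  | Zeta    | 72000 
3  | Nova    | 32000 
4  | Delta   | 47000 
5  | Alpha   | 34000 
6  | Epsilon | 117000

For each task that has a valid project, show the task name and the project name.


INNER JOIN keeps only tasks rows whose project_id matches an id in projects. Walk through each task:
  - task 1 (Test): project_id=5 -> matches Alpha
  - task 2 (Optimize): project_id=5 -> matches Alpha
  - task 3 (Research): project_id=4 -> matches Delta
  - task 4 (Audit): project_id=4 -> matches Delta
  - task 5 (Review): project_id=NULL, no match -> dropped
  - task 6 (Implement): project_id=1 -> matches Phoenix
  - task 7 (Document): project_id=5 -> matches Alpha
  - task 8 (Deploy): project_id=NULL, no match -> dropped
So 2 of 8 rows are dropped.

SQL:
SELECT a.name, b.name AS project
FROM tasks a
INNER JOIN projects b ON a.project_id = b.id

Result:
name      | project
----------+--------
Test      | Alpha  
Optimize  | Alpha  
Research  | Delta  
Audit     | Delta  
Implement | Phoenix
Document  | Alpha  


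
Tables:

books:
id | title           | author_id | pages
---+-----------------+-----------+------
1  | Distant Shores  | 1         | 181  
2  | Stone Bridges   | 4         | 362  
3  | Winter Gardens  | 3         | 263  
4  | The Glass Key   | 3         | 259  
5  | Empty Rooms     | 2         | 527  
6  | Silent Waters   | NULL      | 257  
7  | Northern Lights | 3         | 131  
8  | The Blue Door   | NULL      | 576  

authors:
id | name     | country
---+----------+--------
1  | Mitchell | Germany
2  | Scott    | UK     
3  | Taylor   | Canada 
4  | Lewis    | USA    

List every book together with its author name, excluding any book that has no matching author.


INNER JOIN keeps only books rows whose author_id matches an id in authors. Walk through each book:
  - book 1 (Distant Shores): author_id=1 -> matches Mitchell
  - book 2 (Stone Bridges): author_id=4 -> matches Lewis
  - book 3 (Winter Gardens): author_id=3 -> matches Taylor
  - book 4 (The Glass Key): author_id=3 -> matches Taylor
  - book 5 (Empty Rooms): author_id=2 -> matches Scott
  - book 6 (Silent Waters): author_id=NULL, no match -> dropped
  - book 7 (Northern Lights): author_id=3 -> matches Taylor
  - book 8 (The Blue Door): author_id=NULL, no match -> dropped
So 2 of 8 rows are dropped.

SQL:
SELECT a.title, b.name AS author
FROM books a
INNER JOIN authors b ON a.author_id = b.id

Result:
title           | author  
----------------+---------
Distant Shores  | Mitchell
Stone Bridges   | Lewis   
Winter Gardens  | Taylor  
The Glass Key   | Taylor  
Empty Rooms     | Scott   
Northern Lights | Taylor  


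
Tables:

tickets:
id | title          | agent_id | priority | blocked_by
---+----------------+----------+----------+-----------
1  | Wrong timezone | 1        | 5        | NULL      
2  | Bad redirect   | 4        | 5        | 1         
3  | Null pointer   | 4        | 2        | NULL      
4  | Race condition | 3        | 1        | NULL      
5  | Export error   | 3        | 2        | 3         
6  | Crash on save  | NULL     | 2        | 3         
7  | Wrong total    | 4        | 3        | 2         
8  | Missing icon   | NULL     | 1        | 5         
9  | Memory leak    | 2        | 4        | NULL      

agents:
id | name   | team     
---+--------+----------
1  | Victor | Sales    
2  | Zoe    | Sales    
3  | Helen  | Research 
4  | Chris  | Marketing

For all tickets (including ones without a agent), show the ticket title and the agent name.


LEFT JOIN keeps every row from tickets (the left table); where agent_id has no match in agents, the agent columns become NULL. Walk through each ticket:
  - ticket 1 (Wrong timezone): agent_id=1 -> matches Victor
  - ticket 2 (Bad redirect): agent_id=4 -> matches Chris
  - ticket 3 (Null pointer): agent_id=4 -> matches Chris
  - ticket 4 (Race condition): agent_id=3 -> matches Helen
  - ticket 5 (Export error): agent_id=3 -> matches Helen
  - ticket 6 (Crash on save): agent_id=NULL, no match -> kept with NULL
  - ticket 7 (Wrong total): agent_id=4 -> matches Chris
  - ticket 8 (Missing icon): agent_id=NULL, no match -> kept with NULL
  - ticket 9 (Memory leak): agent_id=2 -> matches Zoe
All 9 rows appear; 2 have NULL agent.

SQL:
SELECT a.title, b.name AS agent
FROM tickets a
LEFT JOIN agents b ON a.agent_id = b.id

Result:
title          | agent 
---------------+-------
Wrong timezone | Victor
Bad redirect   | Chris 
Null pointer   | Chris 
Race condition | Helen 
Export error   | Helen 
Crash on save  | NULL  
Wrong total    | Chris 
Missing icon   | NULL  
Memory leak    | Zoe   


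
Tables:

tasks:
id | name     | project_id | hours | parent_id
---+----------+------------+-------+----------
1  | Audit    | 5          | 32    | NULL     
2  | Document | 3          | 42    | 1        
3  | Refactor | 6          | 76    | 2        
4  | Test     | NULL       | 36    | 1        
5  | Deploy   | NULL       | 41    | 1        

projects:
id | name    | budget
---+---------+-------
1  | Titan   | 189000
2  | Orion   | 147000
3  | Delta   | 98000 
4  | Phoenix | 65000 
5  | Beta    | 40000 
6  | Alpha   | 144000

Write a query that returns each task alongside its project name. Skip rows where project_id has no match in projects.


INNER JOIN keeps only tasks rows whose project_id matches an id in projects. Walk through each task:
  - task 1 (Audit): project_id=5 -> matches Beta
  - task 2 (Document): project_id=3 -> matches Delta
  - task 3 (Refactor): project_id=6 -> matches Alpha
  - task 4 (Test): project_id=NULL, no match -> dropped
  - task 5 (Deploy): project_id=NULL, no match -> dropped
So 2 of 5 rows are dropped.

SQL:
SELECT a.name, b.name AS project
FROM tasks a
INNER JOIN projects b ON a.project_id = b.id

Result:
name     | project
---------+--------
Audit    | Beta   
Document | Delta  
Refactor | Alpha  


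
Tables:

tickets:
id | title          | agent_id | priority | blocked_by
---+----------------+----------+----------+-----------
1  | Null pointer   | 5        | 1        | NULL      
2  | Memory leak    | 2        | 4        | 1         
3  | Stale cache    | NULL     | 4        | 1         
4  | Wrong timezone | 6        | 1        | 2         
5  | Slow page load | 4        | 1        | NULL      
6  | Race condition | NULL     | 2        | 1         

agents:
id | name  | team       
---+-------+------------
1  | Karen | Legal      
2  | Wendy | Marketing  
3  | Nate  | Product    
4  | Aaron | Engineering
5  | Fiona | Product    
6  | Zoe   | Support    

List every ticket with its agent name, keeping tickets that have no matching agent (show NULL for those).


LEFT JOIN keeps every row from tickets (the left table); where agent_id has no match in agents, the agent columns become NULL. Walk through each ticket:
  - ticket 1 (Null pointer): agent_id=5 -> matches Fiona
  - ticket 2 (Memory leak): agent_id=2 -> matches Wendy
  - ticket 3 (Stale cache): agent_id=NULL, no match -> kept with NULL
  - ticket 4 (Wrong timezone): agent_id=6 -> matches Zoe
  - ticket 5 (Slow page load): agent_id=4 -> matches Aaron
  - ticket 6 (Race condition): agent_id=NULL, no match -> kept with NULL
All 6 rows appear; 2 have NULL agent.

SQL:
SELECT a.title, b.name AS agent
FROM tickets a
LEFT JOIN agents b ON a.agent_id = b.id

Result:
title          | agent
---------------+------
Null pointer   | Fiona
Memory leak    | Wendy
Stale cache    | NULL 
Wrong timezone | Zoe  
Slow page load | Aaron
Race condition | NULL 


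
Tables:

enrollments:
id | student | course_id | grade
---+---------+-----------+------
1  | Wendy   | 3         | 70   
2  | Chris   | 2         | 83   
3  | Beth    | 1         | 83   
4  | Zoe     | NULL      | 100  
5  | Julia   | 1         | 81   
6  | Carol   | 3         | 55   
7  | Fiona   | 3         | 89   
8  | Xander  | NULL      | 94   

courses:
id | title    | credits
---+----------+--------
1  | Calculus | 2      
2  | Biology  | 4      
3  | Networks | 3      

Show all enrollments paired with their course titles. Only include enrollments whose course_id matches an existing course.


INNER JOIN keeps only enrollments rows whose course_id matches an id in courses. Walk through each enrollment:
  - enrollment 1 (Wendy): course_id=3 -> matches Networks
  - enrollment 2 (Chris): course_id=2 -> matches Biology
  - enrollment 3 (Beth): course_id=1 -> matches Calculus
  - enrollment 4 (Zoe): course_id=NULL, no match -> dropped
  - enrollment 5 (Julia): course_id=1 -> matches Calculus
  - enrollment 6 (Carol): course_id=3 -> matches Networks
  - enrollment 7 (Fiona): course_id=3 -> matches Networks
  - enrollment 8 (Xander): course_id=NULL, no match -> dropped
So 2 of 8 rows are dropped.

SQL:
SELECT a.student, b.title AS course
FROM enrollments a
INNER JOIN courses b ON a.course_id = b.id

Result:
student | course  
--------+---------
Wendy   | Networks
Chris   | Biology 
Beth    | Calculus
Julia   | Calculus
Carol   | Networks
Fiona   | Networks


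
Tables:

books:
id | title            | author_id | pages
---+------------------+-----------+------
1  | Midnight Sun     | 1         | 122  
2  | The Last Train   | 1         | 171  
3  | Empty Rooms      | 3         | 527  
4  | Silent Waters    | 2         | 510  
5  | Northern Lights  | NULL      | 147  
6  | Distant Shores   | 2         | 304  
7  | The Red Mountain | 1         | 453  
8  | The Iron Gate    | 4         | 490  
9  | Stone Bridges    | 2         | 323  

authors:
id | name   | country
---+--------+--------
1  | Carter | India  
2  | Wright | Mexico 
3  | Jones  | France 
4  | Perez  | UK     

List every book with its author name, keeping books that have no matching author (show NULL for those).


LEFT JOIN keeps every row from books (the left table); where author_id has no match in authors, the author columns become NULL. Walk through each book:
  - book 1 (Midnight Sun): author_id=1 -> matches Carter
  - book 2 (The Last Train): author_id=1 -> matches Carter
  - book 3 (Empty Rooms): author_id=3 -> matches Jones
  - book 4 (Silent Waters): author_id=2 -> matches Wright
  - book 5 (Northern Lights): author_id=NULL, no match -> kept with NULL
  - book 6 (Distant Shores): author_id=2 -> matches Wright
  - book 7 (The Red Mountain): author_id=1 -> matches Carter
  - book 8 (The Iron Gate): author_id=4 -> matches Perez
  - book 9 (Stone Bridges): author_id=2 -> matches Wright
All 9 rows appear; 1 has NULL author.

SQL:
SELECT a.title, b.name AS author
FROM books a
LEFT JOIN authors b ON a.author_id = b.id

Result:
title            | author
-----------------+-------
Midnight Sun     | Carter
The Last Train   | Carter
Empty Rooms      | Jones 
Silent Waters    | Wright
Northern Lights  | NULL  
Distant Shores   | Wright
The Red Mountain | Carter
The Iron Gate    | Perez 
Stone Bridges    | Wright


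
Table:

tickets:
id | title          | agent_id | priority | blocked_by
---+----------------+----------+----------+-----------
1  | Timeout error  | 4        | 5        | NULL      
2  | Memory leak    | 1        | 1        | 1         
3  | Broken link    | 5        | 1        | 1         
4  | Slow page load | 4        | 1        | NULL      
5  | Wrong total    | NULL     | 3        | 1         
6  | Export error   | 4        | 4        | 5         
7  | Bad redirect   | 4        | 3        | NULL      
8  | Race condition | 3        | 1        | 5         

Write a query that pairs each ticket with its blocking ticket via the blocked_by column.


This is a self-join: tickets is joined to a second copy of itself, matching each row's blocked_by to another row's id. Use LEFT JOIN so rows with blocked_by=NULL are kept.
  - ticket 1 (Timeout error): blocked_by=NULL -> NULL
  - ticket 2 (Memory leak): blocked_by=1 -> Timeout error
  - ticket 3 (Broken link): blocked_by=1 -> Timeout error
  - ticket 4 (Slow page load): blocked_by=NULL -> NULL
  - ticket 5 (Wrong total): blocked_by=1 -> Timeout error
  - ticket 6 (Export error): blocked_by=5 -> Wrong total
  - ticket 7 (Bad redirect): blocked_by=NULL -> NULL
  - ticket 8 (Race condition): blocked_by=5 -> Wrong total

SQL:
SELECT a.title AS item, b.title AS blocked_by
FROM tickets a
LEFT JOIN tickets b ON a.blocked_by = b.id

Result:
item           | blocked_by   
---------------+--------------
Timeout error  | NULL         
Memory leak    | Timeout error
Broken link    | Timeout error
Slow page load | NULL         
Wrong total    | Timeout error
Export error   | Wrong total  
Bad redirect   | NULL         
Race condition | Wrong total  


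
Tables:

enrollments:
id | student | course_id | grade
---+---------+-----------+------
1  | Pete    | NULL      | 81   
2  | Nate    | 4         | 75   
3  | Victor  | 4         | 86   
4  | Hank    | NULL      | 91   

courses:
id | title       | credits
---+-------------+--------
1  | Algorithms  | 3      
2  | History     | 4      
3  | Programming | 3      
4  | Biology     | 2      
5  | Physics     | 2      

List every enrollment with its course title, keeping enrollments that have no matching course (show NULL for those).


LEFT JOIN keeps every row from enrollments (the left table); where course_id has no match in courses, the course columns become NULL. Walk through each enrollment:
  - enrollment 1 (Pete): course_id=NULL, no match -> kept with NULL
  - enrollment 2 (Nate): course_id=4 -> matches Biology
  - enrollment 3 (Victor): course_id=4 -> matches Biology
  - enrollment 4 (Hank): course_id=NULL, no match -> kept with NULL
All 4 rows appear; 2 have NULL course.

SQL:
SELECT a.student, b.title AS course
FROM enrollments a
LEFT JOIN courses b ON a.course_id = b.id

Result:
student | course 
--------+--------
Pete    | NULL   
Nate    | Biology
Victor  | Biology
Hank    | NULL   


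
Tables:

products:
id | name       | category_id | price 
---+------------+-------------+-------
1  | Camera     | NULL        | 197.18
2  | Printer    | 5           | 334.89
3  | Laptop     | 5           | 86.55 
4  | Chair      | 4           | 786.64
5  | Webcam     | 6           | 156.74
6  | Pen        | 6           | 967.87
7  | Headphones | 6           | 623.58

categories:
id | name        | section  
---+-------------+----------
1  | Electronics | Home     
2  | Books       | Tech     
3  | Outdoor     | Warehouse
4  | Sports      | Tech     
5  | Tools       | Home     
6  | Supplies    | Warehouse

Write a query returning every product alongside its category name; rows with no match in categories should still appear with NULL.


LEFT JOIN keeps every row from products (the left table); where category_id has no match in categories, the category columns become NULL. Walk through each product:
  - product 1 (Camera): category_id=NULL, no match -> kept with NULL
  - product 2 (Printer): category_id=5 -> matches Tools
  - product 3 (Laptop): category_id=5 -> matches Tools
  - product 4 (Chair): category_id=4 -> matches Sports
  - product 5 (Webcam): category_id=6 -> matches Supplies
  - product 6 (Pen): category_id=6 -> matches Supplies
  - product 7 (Headphones): category_id=6 -> matches Supplies
All 7 rows appear; 1 has NULL category.

SQL:
SELECT a.name, b.name AS category
FROM products a
LEFT JOIN categories b ON a.category_id = b.id

Result:
name       | category
-----------+---------
Camera     | NULL    
Printer    | Tools   
Laptop     | Tools   
Chair      | Sports  
Webcam     | Supplies
Pen        | Supplies
Headphones | Supplies


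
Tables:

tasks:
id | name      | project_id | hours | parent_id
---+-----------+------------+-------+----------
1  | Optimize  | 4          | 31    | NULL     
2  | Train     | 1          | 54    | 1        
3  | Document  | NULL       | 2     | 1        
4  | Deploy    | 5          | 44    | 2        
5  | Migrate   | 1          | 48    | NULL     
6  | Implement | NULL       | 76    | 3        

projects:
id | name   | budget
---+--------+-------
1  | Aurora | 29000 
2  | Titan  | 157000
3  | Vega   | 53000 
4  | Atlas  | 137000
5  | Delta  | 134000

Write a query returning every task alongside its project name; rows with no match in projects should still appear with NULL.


LEFT JOIN keeps every row from tasks (the left table); where project_id has no match in projects, the project columns become NULL. Walk through each task:
  - task 1 (Optimize): project_id=4 -> matches Atlas
  - task 2 (Train): project_id=1 -> matches Aurora
  - task 3 (Document): project_id=NULL, no match -> kept with NULL
  - task 4 (Deploy): project_id=5 -> matches Delta
  - task 5 (Migrate): project_id=1 -> matches Aurora
  - task 6 (Implement): project_id=NULL, no match -> kept with NULL
All 6 rows appear; 2 have NULL project.

SQL:
SELECT a.name, b.name AS project
FROM tasks a
LEFT JOIN projects b ON a.project_id = b.id

Result:
name      | project
----------+--------
Optimize  | Atlas  
Train     | Aurora 
Document  | NULL   
Deploy    | Delta  
Migrate   | Aurora 
Implement | NULL   


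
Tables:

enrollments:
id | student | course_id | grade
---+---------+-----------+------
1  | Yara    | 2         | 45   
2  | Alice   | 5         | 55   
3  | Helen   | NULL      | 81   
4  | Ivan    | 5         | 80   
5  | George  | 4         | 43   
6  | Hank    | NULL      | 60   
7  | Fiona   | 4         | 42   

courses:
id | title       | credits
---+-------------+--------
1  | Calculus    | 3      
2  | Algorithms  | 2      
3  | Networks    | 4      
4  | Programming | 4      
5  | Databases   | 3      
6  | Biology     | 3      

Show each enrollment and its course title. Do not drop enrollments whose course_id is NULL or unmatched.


LEFT JOIN keeps every row from enrollments (the left table); where course_id has no match in courses, the course columns become NULL. Walk through each enrollment:
  - enrollment 1 (Yara): course_id=2 -> matches Algorithms
  - enrollment 2 (Alice): course_id=5 -> matches Databases
  - enrollment 3 (Helen): course_id=NULL, no match -> kept with NULL
  - enrollment 4 (Ivan): course_id=5 -> matches Databases
  - enrollment 5 (George): course_id=4 -> matches Programming
  - enrollment 6 (Hank): course_id=NULL, no match -> kept with NULL
  - enrollment 7 (Fiona): course_id=4 -> matches Programming
All 7 rows appear; 2 have NULL course.

SQL:
SELECT a.student, b.title AS course
FROM enrollments a
LEFT JOIN courses b ON a.course_id = b.id

Result:
student | course     
--------+------------
Yara    | Algorithms 
Alice   | Databases  
Helen   | NULL       
Ivan    | Databases  
George  | Programming
Hank    | NULL       
Fiona   | Programming


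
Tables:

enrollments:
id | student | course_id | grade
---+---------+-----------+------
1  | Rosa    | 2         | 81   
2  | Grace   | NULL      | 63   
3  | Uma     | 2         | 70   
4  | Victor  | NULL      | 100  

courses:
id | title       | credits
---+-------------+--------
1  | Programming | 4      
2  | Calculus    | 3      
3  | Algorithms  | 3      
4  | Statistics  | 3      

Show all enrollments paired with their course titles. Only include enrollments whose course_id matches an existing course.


INNER JOIN keeps only enrollments rows whose course_id matches an id in courses. Walk through each enrollment:
  - enrollment 1 (Rosa): course_id=2 -> matches Calculus
  - enrollment 2 (Grace): course_id=NULL, no match -> dropped
  - enrollment 3 (Uma): course_id=2 -> matches Calculus
  - enrollment 4 (Victor): course_id=NULL, no match -> dropped
So 2 of 4 rows are dropped.

SQL:
SELECT a.student, b.title AS course
FROM enrollments a
INNER JOIN courses b ON a.course_id = b.id

Result:
student | course  
--------+---------
Rosa    | Calculus
Uma     | Calculus


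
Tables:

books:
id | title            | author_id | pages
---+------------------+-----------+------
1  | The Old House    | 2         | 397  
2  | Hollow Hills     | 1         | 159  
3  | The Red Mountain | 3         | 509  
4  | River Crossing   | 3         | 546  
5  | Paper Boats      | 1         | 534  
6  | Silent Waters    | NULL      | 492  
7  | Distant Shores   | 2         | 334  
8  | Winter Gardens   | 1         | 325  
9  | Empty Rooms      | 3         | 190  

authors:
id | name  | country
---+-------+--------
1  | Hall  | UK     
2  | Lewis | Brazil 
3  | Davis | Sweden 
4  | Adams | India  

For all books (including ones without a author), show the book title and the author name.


LEFT JOIN keeps every row from books (the left table); where author_id has no match in authors, the author columns become NULL. Walk through each book:
  - book 1 (The Old House): author_id=2 -> matches Lewis
  - book 2 (Hollow Hills): author_id=1 -> matches Hall
  - book 3 (The Red Mountain): author_id=3 -> matches Davis
  - book 4 (River Crossing): author_id=3 -> matches Davis
  - book 5 (Paper Boats): author_id=1 -> matches Hall
  - book 6 (Silent Waters): author_id=NULL, no match -> kept with NULL
  - book 7 (Distant Shores): author_id=2 -> matches Lewis
  - book 8 (Winter Gardens): author_id=1 -> matches Hall
  - book 9 (Empty Rooms): author_id=3 -> matches Davis
All 9 rows appear; 1 has NULL author.

SQL:
SELECT a.title, b.name AS author
FROM books a
LEFT JOIN authors b ON a.author_id = b.id

Result:
title            | author
-----------------+-------
The Old House    | Lewis 
Hollow Hills     | Hall  
The Red Mountain | Davis 
River Crossing   | Davis 
Paper Boats      | Hall  
Silent Waters    | NULL  
Distant Shores   | Lewis 
Winter Gardens   | Hall  
Empty Rooms      | Davis 


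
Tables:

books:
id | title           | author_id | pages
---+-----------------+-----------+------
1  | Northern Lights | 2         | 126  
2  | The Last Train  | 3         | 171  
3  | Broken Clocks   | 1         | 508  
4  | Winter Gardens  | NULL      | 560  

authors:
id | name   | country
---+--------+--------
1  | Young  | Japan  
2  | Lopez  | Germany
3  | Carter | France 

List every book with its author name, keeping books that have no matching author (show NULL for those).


LEFT JOIN keeps every row from books (the left table); where author_id has no match in authors, the author columns become NULL. Walk through each book:
  - book 1 (Northern Lights): author_id=2 -> matches Lopez
  - book 2 (The Last Train): author_id=3 -> matches Carter
  - book 3 (Broken Clocks): author_id=1 -> matches Young
  - book 4 (Winter Gardens): author_id=NULL, no match -> kept with NULL
All 4 rows appear; 1 has NULL author.

SQL:
SELECT a.title, b.name AS author
FROM books a
LEFT JOIN authors b ON a.author_id = b.id

Result:
title           | author
----------------+-------
Northern Lights | Lopez 
The Last Train  | Carter
Broken Clocks   | Young 
Winter Gardens  | NULL  


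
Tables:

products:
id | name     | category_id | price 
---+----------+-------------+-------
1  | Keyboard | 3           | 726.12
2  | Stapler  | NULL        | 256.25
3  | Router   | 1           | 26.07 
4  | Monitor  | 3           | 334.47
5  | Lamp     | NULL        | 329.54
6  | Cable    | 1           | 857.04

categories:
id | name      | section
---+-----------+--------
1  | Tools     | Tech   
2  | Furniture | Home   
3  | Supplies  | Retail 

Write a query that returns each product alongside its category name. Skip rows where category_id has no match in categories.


INNER JOIN keeps only products rows whose category_id matches an id in categories. Walk through each product:
  - product 1 (Keyboard): category_id=3 -> matches Supplies
  - product 2 (Stapler): category_id=NULL, no match -> dropped
  - product 3 (Router): category_id=1 -> matches Tools
  - product 4 (Monitor): category_id=3 -> matches Supplies
  - product 5 (Lamp): category_id=NULL, no match -> dropped
  - product 6 (Cable): category_id=1 -> matches Tools
So 2 of 6 rows are dropped.

SQL:
SELECT a.name, b.name AS category
FROM products a
INNER JOIN categories b ON a.category_id = b.id

Result:
name     | category
---------+---------
Keyboard | Supplies
Router   | Tools   
Monitor  | Supplies
Cable    | Tools   


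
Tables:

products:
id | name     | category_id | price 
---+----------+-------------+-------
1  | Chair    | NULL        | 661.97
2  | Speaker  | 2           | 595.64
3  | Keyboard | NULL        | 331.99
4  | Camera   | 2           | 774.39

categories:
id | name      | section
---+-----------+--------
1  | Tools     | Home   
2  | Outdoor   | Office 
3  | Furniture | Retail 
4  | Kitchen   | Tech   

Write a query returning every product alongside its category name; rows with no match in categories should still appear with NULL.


LEFT JOIN keeps every row from products (the left table); where category_id has no match in categories, the category columns become NULL. Walk through each product:
  - product 1 (Chair): category_id=NULL, no match -> kept with NULL
  - product 2 (Speaker): category_id=2 -> matches Outdoor
  - product 3 (Keyboard): category_id=NULL, no match -> kept with NULL
  - product 4 (Camera): category_id=2 -> matches Outdoor
All 4 rows appear; 2 have NULL category.

SQL:
SELECT a.name, b.name AS category
FROM products a
LEFT JOIN categories b ON a.category_id = b.id

Result:
name     | category
---------+---------
Chair    | NULL    
Speaker  | Outdoor 
Keyboard | NULL    
Camera   | Outdoor 


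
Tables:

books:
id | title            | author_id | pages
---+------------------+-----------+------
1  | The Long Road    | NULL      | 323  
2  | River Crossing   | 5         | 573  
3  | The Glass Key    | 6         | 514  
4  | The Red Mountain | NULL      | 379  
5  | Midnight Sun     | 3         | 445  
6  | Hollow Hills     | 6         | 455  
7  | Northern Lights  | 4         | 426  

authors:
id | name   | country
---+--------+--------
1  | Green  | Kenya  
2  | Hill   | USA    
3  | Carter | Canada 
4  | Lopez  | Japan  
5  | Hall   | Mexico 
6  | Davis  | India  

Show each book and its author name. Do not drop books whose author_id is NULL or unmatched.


LEFT JOIN keeps every row from books (the left table); where author_id has no match in authors, the author columns become NULL. Walk through each book:
  - book 1 (The Long Road): author_id=NULL, no match -> kept with NULL
  - book 2 (River Crossing): author_id=5 -> matches Hall
  - book 3 (The Glass Key): author_id=6 -> matches Davis
  - book 4 (The Red Mountain): author_id=NULL, no match -> kept with NULL
  - book 5 (Midnight Sun): author_id=3 -> matches Carter
  - book 6 (Hollow Hills): author_id=6 -> matches Davis
  - book 7 (Northern Lights): author_id=4 -> matches Lopez
All 7 rows appear; 2 have NULL author.

SQL:
SELECT a.title, b.name AS author
FROM books a
LEFT JOIN authors b ON a.author_id = b.id

Result:
title            | author
-----------------+-------
The Long Road    | NULL  
River Crossing   | Hall  
The Glass Key    | Davis 
The Red Mountain | NULL  
Midnight Sun     | Carter
Hollow Hills     | Davis 
Northern Lights  | Lopez 


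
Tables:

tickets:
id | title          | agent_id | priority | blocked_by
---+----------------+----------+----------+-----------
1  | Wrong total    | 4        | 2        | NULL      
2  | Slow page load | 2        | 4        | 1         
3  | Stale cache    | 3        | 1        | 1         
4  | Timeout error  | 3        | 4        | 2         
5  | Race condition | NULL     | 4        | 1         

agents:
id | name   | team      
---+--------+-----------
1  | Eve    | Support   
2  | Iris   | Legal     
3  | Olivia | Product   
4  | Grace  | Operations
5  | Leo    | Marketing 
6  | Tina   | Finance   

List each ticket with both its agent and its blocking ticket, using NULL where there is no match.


Two LEFT JOINs from the same base table tickets: one to agents via agent_id, one to tickets itself via blocked_by. Both are LEFT so every ticket is preserved.
Match against agents:
  - ticket 1 (Wrong total): agent_id=4 -> matches Grace
  - ticket 2 (Slow page load): agent_id=2 -> matches Iris
  - ticket 3 (Stale cache): agent_id=3 -> matches Olivia
  - ticket 4 (Timeout error): agent_id=3 -> matches Olivia
  - ticket 5 (Race condition): agent_id=NULL, no match -> kept with NULL
Match against tickets (self):
  - ticket 1 (Wrong total): blocked_by=NULL -> NULL
  - ticket 2 (Slow page load): blocked_by=1 -> Wrong total
  - ticket 3 (Stale cache): blocked_by=1 -> Wrong total
  - ticket 4 (Timeout error): blocked_by=2 -> Slow page load
  - ticket 5 (Race condition): blocked_by=1 -> Wrong total

SQL:
SELECT a.title, b.name AS agent, c.title AS blocked_by
FROM tickets a
LEFT JOIN agents b ON a.agent_id = b.id
LEFT JOIN tickets c ON a.blocked_by = c.id

Result:
title          | agent  | blocked_by    
---------------+--------+---------------
Wrong total    | Grace  | NULL          
Slow page load | Iris   | Wrong total   
Stale cache    | Olivia | Wrong total   
Timeout error  | Olivia | Slow page load
Race condition | NULL   | Wrong total   


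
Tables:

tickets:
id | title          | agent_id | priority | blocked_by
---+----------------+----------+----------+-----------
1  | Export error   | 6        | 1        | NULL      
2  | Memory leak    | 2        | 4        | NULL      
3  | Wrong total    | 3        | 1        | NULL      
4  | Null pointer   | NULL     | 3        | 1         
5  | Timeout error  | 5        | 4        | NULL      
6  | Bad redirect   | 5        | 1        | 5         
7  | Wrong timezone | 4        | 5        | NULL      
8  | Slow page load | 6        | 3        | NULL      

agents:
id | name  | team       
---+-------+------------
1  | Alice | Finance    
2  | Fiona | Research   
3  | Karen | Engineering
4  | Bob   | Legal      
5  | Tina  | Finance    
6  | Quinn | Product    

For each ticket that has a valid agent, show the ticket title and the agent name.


INNER JOIN keeps only tickets rows whose agent_id matches an id in agents. Walk through each ticket:
  - ticket 1 (Export error): agent_id=6 -> matches Quinn
  - ticket 2 (Memory leak): agent_id=2 -> matches Fiona
  - ticket 3 (Wrong total): agent_id=3 -> matches Karen
  - ticket 4 (Null pointer): agent_id=NULL, no match -> dropped
  - ticket 5 (Timeout error): agent_id=5 -> matches Tina
  - ticket 6 (Bad redirect): agent_id=5 -> matches Tina
  - ticket 7 (Wrong timezone): agent_id=4 -> matches Bob
  - ticket 8 (Slow page load): agent_id=6 -> matches Quinn
So 1 of 8 rows is dropped.

SQL:
SELECT a.title, b.name AS agent
FROM tickets a
INNER JOIN agents b ON a.agent_id = b.id

Result:
title          | agent
---------------+------
Export error   | Quinn
Memory leak    | Fiona
Wrong total    | Karen
Timeout error  | Tina 
Bad redirect   | Tina 
Wrong timezone | Bob  
Slow page load | Quinn
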